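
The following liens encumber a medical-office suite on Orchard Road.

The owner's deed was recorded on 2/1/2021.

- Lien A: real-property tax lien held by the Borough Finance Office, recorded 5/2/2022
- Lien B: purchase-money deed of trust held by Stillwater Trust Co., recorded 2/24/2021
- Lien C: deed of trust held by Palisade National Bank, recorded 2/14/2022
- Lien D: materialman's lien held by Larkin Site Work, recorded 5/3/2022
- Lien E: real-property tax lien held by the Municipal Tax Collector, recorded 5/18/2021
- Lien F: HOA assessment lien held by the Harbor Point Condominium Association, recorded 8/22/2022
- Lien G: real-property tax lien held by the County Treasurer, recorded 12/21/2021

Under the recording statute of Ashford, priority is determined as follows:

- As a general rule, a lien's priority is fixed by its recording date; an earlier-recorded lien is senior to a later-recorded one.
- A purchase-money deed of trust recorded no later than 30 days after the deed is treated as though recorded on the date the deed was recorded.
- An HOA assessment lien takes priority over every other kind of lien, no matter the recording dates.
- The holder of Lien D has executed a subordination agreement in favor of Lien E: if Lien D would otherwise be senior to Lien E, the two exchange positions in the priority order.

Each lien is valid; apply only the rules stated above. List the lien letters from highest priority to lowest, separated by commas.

F, B, E, G, C, A, D

Effective dates after the stated exceptions: B's effective date is the deed date, 2/1/2021.
F, as an HOA assessment lien, has superpriority and ranks first.
The other liens, earliest effective date first: B (2/1/2021), E (5/18/2021), G (12/21/2021), C (2/14/2022), A (5/2/2022), D (5/3/2022).
Since D is not senior to E, the subordination leaves the order unchanged.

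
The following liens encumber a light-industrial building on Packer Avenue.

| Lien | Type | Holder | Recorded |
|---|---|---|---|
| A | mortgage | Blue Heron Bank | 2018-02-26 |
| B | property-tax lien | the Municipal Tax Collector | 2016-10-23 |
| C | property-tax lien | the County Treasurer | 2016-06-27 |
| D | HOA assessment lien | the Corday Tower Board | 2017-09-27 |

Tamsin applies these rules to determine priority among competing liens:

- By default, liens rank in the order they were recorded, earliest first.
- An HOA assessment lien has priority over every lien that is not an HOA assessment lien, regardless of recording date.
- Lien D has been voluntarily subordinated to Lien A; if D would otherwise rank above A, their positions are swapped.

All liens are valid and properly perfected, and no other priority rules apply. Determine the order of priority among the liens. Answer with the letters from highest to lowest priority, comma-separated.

As an HOA assessment lien, D is senior to every other lien.
Remaining liens by effective date: C (2016-06-27), B (2016-10-23), A (2018-02-26).
Because D would otherwise rank above A, the subordination swaps them.

A, C, B, D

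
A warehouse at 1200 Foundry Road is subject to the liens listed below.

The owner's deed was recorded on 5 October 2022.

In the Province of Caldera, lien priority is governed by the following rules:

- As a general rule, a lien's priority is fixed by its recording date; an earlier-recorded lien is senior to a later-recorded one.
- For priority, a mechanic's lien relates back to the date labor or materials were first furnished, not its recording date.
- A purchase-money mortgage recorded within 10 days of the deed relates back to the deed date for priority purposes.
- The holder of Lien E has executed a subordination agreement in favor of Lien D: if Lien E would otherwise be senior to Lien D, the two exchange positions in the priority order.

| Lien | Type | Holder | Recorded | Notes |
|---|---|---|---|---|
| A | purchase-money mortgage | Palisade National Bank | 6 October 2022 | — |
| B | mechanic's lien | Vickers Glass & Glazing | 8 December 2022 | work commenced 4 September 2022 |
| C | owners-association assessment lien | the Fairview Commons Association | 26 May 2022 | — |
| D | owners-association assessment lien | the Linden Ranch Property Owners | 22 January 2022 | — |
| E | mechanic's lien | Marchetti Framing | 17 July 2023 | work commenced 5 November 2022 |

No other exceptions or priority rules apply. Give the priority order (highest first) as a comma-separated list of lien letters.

D, C, B, A, E

First, effective dates: A's effective date is the deed date, 5 October 2022; B relates back to 4 September 2022 (work commenced); E's effective date is 5 November 2022, when work began.
Sorted by effective date: D (22 January 2022), C (26 May 2022), B (4 September 2022), A (5 October 2022), E (5 November 2022).
E is already junior to D, so the subordination agreement changes nothing.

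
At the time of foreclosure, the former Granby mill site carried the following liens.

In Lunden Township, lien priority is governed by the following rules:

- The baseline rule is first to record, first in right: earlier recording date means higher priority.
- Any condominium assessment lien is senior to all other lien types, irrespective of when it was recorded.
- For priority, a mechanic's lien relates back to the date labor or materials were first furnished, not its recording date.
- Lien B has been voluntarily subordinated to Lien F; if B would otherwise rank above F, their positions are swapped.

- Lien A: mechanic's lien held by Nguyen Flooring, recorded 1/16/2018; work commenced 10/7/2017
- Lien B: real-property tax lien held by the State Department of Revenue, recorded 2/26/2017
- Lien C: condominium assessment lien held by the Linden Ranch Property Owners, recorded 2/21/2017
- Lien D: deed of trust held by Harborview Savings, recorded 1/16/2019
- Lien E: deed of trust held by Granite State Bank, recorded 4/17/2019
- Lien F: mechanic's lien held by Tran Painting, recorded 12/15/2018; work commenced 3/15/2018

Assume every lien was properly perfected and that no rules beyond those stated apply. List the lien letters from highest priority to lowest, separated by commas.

C, F, A, B, D, E

Effective dates after the stated exceptions: A's effective date is 10/7/2017, when work began; F is treated as recorded 3/15/2018, the work-commencement date.
C, as a condominium assessment lien, has superpriority and ranks first.
Among the remaining liens, by effective date: B (2/26/2017), A (10/7/2017), F (3/15/2018), D (1/16/2019), E (4/17/2019).
B is senior to F before the subordination, so the two trade places.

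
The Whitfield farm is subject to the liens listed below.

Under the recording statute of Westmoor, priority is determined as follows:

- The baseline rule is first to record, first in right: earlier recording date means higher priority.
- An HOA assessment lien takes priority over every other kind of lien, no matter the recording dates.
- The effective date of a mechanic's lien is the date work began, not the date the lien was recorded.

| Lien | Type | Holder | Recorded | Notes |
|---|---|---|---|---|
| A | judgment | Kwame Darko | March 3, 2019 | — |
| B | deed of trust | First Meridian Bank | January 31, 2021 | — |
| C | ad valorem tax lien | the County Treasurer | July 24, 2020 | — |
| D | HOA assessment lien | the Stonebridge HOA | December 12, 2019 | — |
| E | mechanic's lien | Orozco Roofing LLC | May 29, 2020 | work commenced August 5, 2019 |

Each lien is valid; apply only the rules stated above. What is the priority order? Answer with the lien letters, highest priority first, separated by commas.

Effective dates: E's effective date is August 5, 2019, when work began.
D is an HOA assessment lien and takes priority over every other lien.
Among the remaining liens, by effective date: A (March 3, 2019), E (August 5, 2019), C (July 24, 2020), B (January 31, 2021).

D, A, E, C, B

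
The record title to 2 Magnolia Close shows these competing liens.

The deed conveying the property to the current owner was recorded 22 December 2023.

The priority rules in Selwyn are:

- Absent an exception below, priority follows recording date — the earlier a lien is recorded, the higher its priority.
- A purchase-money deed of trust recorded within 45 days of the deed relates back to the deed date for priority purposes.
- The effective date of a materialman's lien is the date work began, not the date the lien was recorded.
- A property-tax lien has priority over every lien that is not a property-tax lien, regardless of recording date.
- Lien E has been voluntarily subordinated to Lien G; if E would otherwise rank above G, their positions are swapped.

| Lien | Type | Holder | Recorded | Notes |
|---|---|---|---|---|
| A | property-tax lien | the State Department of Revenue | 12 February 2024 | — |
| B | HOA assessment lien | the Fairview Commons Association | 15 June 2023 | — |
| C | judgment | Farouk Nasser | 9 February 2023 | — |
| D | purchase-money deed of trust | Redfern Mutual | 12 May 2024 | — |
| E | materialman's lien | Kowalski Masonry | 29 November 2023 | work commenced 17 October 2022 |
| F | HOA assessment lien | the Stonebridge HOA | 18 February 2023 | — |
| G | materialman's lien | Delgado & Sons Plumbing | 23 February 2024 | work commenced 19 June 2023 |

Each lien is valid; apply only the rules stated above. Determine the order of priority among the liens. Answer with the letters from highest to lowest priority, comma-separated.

A, G, C, F, B, E, D

First, effective dates: D was recorded 142 days after the deed, outside the 45-day window, so it keeps its recording date; E relates back to 17 October 2022 (work commenced); G relates back to 19 June 2023 (work commenced).
A is a property-tax lien and takes priority over every other lien.
Among the remaining liens, by effective date: E (17 October 2022), C (9 February 2023), F (18 February 2023), B (15 June 2023), G (19 June 2023), D (12 May 2024).
E would otherwise be senior to G, so under the subordination agreement E and G exchange positions.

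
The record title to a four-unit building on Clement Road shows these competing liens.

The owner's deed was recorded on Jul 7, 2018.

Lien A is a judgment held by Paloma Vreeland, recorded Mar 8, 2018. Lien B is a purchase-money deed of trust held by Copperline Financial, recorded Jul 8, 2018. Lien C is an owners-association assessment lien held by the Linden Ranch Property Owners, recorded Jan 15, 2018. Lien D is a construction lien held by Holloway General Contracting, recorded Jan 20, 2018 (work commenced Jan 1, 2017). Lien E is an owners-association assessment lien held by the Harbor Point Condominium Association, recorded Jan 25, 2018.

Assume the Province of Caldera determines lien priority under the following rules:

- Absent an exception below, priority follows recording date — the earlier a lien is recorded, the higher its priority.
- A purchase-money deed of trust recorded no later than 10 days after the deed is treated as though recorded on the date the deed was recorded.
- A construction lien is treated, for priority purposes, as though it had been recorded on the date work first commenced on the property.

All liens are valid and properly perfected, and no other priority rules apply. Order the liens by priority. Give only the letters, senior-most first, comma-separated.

D, C, E, A, B

Effective dates after the stated exceptions: B was recorded within the 10-day window, so its effective date is the deed date Jul 7, 2018; D's effective date is Jan 1, 2017, when work began.
By effective date, earliest first: D (Jan 1, 2017), C (Jan 15, 2018), E (Jan 25, 2018), A (Mar 8, 2018), B (Jul 7, 2018).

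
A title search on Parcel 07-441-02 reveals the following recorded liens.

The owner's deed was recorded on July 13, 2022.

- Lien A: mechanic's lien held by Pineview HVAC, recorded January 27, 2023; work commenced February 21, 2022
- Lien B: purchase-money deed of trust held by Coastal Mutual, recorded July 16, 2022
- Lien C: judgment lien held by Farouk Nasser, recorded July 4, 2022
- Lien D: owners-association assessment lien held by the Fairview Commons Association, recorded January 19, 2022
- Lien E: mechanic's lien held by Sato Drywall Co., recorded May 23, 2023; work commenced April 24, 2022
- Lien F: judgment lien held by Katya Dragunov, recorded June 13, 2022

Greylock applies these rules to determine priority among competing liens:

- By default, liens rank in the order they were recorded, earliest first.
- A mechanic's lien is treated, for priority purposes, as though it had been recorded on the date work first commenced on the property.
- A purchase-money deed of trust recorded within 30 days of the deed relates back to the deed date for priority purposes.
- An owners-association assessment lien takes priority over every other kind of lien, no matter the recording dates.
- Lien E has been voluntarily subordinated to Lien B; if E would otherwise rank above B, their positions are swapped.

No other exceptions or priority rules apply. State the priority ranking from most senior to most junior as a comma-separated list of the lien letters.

Adjusting effective dates: A's effective date is February 21, 2022, when work began; B relates back to the deed date July 13, 2022; E relates back to April 24, 2022 (work commenced).
D is an owners-association assessment lien, so it outranks all other liens regardless of date.
Remaining liens by effective date: A (February 21, 2022), E (April 24, 2022), F (June 13, 2022), C (July 4, 2022), B (July 13, 2022).
The subordination applies — E was senior to B — so E and B swap.

D, A, B, F, C, E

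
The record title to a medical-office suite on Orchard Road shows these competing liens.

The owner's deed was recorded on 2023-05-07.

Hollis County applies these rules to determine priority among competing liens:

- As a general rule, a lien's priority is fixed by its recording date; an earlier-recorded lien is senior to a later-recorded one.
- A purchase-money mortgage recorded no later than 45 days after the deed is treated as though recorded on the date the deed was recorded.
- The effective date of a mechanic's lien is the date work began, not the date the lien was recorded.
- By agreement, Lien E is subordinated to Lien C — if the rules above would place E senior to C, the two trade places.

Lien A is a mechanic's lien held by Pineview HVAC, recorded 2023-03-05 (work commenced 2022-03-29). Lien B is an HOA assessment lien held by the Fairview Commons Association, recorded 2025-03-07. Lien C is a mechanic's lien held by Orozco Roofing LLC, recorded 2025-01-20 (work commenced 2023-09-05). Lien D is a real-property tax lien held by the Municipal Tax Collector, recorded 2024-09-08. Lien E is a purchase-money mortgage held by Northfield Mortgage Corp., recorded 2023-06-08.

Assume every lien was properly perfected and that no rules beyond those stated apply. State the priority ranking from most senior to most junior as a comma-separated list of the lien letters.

First, effective dates: A is treated as recorded 2022-03-29, the work-commencement date; C is treated as recorded 2023-09-05, the work-commencement date; E relates back to the deed date 2023-05-07.
By effective date, earliest first: A (2022-03-29), E (2023-05-07), C (2023-09-05), D (2024-09-08), B (2025-03-07).
E would otherwise be senior to C, so under the subordination agreement E and C exchange positions.

A, C, E, D, B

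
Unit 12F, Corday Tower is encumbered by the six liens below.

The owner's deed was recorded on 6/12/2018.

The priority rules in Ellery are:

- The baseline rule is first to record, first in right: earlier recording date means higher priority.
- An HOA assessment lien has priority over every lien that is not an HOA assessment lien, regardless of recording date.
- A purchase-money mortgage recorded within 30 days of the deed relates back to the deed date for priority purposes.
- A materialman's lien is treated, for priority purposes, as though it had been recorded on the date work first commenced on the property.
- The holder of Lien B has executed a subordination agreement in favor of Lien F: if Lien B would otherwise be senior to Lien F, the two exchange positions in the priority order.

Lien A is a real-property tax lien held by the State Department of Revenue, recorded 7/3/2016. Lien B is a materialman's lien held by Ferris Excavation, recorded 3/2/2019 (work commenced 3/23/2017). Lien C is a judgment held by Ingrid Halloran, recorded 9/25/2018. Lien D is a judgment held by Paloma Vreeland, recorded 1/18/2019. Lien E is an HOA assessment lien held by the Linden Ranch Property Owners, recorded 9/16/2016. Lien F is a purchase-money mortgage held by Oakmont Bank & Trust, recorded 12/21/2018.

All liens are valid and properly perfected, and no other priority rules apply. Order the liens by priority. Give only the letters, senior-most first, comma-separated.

E, A, F, C, B, D

Effective dates: B relates back to 3/23/2017 (work commenced); F missed the 30-day window (192 days after the deed), so its recording date stands.
E is an HOA assessment lien and takes priority over every other lien.
Among the remaining liens, by effective date: A (7/3/2016), B (3/23/2017), C (9/25/2018), F (12/21/2018), D (1/18/2019).
The subordination applies — B was senior to F — so B and F swap.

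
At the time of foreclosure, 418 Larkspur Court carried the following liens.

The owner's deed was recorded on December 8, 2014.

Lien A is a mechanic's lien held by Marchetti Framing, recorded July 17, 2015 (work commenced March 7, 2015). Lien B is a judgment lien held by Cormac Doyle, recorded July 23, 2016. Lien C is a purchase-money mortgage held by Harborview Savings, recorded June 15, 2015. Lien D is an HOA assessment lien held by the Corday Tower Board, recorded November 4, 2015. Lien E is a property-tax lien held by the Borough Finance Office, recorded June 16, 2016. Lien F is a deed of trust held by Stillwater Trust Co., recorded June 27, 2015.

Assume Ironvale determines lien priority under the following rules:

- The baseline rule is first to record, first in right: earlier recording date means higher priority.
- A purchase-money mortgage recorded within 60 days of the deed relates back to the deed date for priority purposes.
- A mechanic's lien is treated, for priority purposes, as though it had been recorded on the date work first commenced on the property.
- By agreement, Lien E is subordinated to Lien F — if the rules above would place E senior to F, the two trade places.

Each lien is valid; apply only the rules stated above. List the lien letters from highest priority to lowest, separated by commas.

A, C, F, D, E, B

Adjusting effective dates: A relates back to March 7, 2015 (work commenced); C was recorded 189 days after the deed, outside the 60-day window, so it keeps its recording date.
By effective date: A (March 7, 2015), C (June 15, 2015), F (June 27, 2015), D (November 4, 2015), E (June 16, 2016), B (July 23, 2016).
E is already junior to F, so the subordination agreement changes nothing.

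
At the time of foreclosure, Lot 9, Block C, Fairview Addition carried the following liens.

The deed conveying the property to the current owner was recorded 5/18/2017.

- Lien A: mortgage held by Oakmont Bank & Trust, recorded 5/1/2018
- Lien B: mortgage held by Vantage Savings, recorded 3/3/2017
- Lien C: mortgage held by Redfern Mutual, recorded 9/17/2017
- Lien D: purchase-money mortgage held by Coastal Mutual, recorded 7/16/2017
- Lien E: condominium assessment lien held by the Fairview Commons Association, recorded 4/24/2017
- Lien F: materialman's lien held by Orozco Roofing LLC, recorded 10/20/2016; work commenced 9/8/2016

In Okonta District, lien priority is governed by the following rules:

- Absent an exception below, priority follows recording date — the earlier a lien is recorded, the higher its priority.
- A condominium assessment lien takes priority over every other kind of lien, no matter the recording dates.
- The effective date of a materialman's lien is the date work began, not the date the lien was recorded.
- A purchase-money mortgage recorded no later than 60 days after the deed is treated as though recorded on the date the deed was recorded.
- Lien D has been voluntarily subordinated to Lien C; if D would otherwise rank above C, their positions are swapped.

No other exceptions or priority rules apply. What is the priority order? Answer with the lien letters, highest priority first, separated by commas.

E, F, B, C, D, A

First, effective dates: D's effective date is the deed date, 5/18/2017; F's effective date is 9/8/2016, when work began.
As a condominium assessment lien, E is senior to every other lien.
The other liens, earliest effective date first: F (9/8/2016), B (3/3/2017), D (5/18/2017), C (9/17/2017), A (5/1/2018).
Because D would otherwise rank above C, the subordination swaps them.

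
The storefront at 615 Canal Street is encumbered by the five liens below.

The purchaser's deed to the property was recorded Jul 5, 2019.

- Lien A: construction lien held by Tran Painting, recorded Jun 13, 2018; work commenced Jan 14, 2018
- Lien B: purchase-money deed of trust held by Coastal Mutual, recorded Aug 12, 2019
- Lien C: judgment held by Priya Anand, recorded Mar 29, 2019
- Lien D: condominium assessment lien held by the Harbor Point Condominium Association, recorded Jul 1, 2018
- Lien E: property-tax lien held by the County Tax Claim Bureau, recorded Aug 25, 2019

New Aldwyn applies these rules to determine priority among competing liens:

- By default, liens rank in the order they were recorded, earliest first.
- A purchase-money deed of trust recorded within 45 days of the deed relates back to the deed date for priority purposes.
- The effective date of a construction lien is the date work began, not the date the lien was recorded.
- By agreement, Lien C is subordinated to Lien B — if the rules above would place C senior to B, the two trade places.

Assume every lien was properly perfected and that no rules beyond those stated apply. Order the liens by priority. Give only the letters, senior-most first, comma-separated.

A, D, B, C, E

Effective dates after the stated exceptions: A is treated as recorded Jan 14, 2018, the work-commencement date; B was recorded within the 45-day window, so its effective date is the deed date Jul 5, 2019.
Ordering by effective date: A (Jan 14, 2018), D (Jul 1, 2018), C (Mar 29, 2019), B (Jul 5, 2019), E (Aug 25, 2019).
Because C would otherwise rank above B, the subordination swaps them.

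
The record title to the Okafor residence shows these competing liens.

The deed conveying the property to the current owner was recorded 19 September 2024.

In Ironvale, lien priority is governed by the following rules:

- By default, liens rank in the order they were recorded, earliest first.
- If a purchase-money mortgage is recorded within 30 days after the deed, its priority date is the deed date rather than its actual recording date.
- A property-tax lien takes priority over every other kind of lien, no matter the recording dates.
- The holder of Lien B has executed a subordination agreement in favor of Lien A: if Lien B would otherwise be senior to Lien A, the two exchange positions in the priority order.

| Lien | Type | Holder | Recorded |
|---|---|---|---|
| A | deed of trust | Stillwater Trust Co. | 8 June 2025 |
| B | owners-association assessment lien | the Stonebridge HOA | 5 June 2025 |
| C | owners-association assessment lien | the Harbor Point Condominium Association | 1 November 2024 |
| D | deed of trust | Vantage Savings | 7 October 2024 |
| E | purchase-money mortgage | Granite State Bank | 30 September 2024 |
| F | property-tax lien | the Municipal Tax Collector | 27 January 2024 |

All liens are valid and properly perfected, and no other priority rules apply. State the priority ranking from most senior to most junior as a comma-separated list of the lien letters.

F, E, D, C, A, B

Effective dates: E relates back to the deed date 19 September 2024.
F is a property-tax lien, so it outranks all other liens regardless of date.
Remaining liens by effective date: E (19 September 2024), D (7 October 2024), C (1 November 2024), B (5 June 2025), A (8 June 2025).
Because B would otherwise rank above A, the subordination swaps them.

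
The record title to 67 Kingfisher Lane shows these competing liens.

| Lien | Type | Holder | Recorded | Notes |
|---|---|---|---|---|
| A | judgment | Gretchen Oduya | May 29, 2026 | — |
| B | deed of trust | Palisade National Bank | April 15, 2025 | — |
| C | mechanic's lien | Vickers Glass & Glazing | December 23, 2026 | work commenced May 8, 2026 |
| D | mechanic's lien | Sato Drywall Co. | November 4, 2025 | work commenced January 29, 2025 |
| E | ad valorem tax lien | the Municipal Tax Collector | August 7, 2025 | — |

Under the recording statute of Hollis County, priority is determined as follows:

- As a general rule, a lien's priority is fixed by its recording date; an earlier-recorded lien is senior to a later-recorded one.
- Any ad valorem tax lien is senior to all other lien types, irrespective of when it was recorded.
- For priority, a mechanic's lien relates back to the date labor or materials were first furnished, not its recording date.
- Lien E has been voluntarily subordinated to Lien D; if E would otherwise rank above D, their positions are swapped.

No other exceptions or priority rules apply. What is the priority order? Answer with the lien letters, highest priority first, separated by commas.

D, E, B, C, A

Effective dates after the stated exceptions: C's effective date is May 8, 2026, when work began; D's effective date is January 29, 2025, when work began.
E, as an ad valorem tax lien, has superpriority and ranks first.
Remaining liens by effective date: D (January 29, 2025), B (April 15, 2025), C (May 8, 2026), A (May 29, 2026).
The subordination applies — E was senior to D — so E and D swap.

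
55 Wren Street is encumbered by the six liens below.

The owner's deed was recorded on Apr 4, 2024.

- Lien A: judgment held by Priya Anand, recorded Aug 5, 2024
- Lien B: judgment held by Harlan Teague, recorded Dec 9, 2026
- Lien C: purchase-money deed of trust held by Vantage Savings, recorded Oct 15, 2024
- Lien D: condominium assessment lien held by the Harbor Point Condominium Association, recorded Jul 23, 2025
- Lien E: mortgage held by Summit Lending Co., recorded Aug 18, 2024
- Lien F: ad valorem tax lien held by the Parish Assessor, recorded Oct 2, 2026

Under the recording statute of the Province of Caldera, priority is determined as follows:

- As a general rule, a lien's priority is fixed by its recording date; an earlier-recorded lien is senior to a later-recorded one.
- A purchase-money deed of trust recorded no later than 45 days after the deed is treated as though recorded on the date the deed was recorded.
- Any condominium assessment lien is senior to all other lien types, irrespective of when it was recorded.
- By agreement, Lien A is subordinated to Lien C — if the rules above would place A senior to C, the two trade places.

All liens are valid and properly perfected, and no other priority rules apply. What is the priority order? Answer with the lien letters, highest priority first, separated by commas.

D, C, E, A, F, B

First, effective dates: C was recorded 194 days after the deed, outside the 45-day window, so it keeps its recording date.
D, as a condominium assessment lien, has superpriority and ranks first.
Remaining liens by effective date: A (Aug 5, 2024), E (Aug 18, 2024), C (Oct 15, 2024), F (Oct 2, 2026), B (Dec 9, 2026).
The subordination applies — A was senior to C — so A and C swap.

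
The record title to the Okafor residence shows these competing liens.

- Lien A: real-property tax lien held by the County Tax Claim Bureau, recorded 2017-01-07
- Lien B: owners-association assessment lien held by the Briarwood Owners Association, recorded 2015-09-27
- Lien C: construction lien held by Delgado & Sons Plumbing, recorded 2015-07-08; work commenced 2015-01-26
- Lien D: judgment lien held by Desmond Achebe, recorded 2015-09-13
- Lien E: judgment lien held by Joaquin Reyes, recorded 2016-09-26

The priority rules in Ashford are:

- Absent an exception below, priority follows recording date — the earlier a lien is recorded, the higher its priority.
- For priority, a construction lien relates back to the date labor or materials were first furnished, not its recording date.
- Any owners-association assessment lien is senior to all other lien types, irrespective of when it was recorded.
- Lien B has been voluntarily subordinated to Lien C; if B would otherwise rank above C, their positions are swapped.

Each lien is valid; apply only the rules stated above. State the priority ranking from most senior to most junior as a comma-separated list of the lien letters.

C, B, D, E, A

Effective dates after the stated exceptions: C relates back to 2015-01-26 (work commenced).
B is an owners-association assessment lien, so it outranks all other liens regardless of date.
Among the remaining liens, by effective date: C (2015-01-26), D (2015-09-13), E (2016-09-26), A (2017-01-07).
B is senior to C before the subordination, so the two trade places.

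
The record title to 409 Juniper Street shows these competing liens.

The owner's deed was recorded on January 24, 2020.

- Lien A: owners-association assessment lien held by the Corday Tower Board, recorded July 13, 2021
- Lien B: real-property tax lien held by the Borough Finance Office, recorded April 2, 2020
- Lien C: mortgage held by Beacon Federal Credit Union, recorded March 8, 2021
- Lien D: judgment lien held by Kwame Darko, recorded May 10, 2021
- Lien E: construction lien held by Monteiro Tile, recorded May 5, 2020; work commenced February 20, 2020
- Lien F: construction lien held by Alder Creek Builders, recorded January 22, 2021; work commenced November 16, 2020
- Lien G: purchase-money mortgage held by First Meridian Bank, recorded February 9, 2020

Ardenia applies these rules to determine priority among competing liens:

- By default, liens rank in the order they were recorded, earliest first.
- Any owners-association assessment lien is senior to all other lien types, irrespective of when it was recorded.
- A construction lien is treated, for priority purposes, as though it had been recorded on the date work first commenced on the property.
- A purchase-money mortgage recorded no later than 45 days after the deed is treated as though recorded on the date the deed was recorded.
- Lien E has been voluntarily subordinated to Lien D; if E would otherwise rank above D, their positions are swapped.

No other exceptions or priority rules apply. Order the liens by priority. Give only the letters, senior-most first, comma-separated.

A, G, D, B, F, C, E

Adjusting effective dates: E relates back to February 20, 2020 (work commenced); F relates back to November 16, 2020 (work commenced); G was recorded within the 45-day window, so its effective date is the deed date January 24, 2020.
As an owners-association assessment lien, A is senior to every other lien.
Remaining liens by effective date: G (January 24, 2020), E (February 20, 2020), B (April 2, 2020), F (November 16, 2020), C (March 8, 2021), D (May 10, 2021).
E is senior to D before the subordination, so the two trade places.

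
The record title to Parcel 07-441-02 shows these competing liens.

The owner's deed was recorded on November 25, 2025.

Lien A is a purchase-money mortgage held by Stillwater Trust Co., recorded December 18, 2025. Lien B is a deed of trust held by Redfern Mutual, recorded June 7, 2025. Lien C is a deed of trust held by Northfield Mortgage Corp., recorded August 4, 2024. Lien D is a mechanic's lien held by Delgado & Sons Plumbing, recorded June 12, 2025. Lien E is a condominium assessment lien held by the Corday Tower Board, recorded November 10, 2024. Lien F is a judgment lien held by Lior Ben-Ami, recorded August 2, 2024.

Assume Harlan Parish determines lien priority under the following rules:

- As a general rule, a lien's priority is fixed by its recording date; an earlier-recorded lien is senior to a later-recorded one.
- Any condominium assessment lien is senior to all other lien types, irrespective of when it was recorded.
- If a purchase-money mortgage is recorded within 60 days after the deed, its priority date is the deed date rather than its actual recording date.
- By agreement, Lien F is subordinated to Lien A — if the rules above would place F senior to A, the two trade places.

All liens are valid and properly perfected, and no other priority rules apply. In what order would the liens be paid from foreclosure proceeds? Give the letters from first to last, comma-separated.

E, A, C, B, D, F

Effective dates: A's effective date is the deed date, November 25, 2025.
As a condominium assessment lien, E is senior to every other lien.
Remaining liens by effective date: F (August 2, 2024), C (August 4, 2024), B (June 7, 2025), D (June 12, 2025), A (November 25, 2025).
F would otherwise be senior to A, so under the subordination agreement F and A exchange positions.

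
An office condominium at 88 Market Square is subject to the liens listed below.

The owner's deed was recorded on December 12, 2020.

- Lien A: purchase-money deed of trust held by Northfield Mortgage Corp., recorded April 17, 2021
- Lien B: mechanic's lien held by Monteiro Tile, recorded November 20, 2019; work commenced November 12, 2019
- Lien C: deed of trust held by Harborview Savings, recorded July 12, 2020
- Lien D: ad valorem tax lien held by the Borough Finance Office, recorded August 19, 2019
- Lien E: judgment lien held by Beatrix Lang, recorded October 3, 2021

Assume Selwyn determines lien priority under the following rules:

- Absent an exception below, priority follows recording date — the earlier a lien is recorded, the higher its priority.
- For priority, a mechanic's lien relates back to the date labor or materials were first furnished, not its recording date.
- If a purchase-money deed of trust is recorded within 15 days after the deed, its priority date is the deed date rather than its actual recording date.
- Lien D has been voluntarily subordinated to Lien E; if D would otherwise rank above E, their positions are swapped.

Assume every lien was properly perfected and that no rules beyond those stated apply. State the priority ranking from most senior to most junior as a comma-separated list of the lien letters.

Effective dates after the stated exceptions: A was recorded 126 days after the deed, outside the 15-day window, so it keeps its recording date; B relates back to November 12, 2019 (work commenced).
Ordering by effective date: D (August 19, 2019), B (November 12, 2019), C (July 12, 2020), A (April 17, 2021), E (October 3, 2021).
D would otherwise be senior to E, so under the subordination agreement D and E exchange positions.

E, B, C, A, D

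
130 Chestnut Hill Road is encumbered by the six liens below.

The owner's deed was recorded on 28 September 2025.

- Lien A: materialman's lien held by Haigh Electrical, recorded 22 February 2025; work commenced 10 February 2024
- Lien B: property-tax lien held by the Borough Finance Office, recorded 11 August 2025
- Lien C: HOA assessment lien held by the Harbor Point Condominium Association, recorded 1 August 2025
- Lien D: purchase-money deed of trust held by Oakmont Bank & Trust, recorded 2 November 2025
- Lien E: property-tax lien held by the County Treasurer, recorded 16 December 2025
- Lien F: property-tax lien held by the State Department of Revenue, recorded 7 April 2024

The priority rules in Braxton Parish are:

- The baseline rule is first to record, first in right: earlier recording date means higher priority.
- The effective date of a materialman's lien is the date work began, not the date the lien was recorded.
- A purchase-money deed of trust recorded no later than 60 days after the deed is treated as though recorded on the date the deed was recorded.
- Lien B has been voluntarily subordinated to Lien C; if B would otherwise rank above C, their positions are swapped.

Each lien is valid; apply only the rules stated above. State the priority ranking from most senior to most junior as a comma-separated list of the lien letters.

Adjusting effective dates: A is treated as recorded 10 February 2024, the work-commencement date; D's effective date is the deed date, 28 September 2025.
By effective date, earliest first: A (10 February 2024), F (7 April 2024), C (1 August 2025), B (11 August 2025), D (28 September 2025), E (16 December 2025).
B already ranks below C; the subordination has no effect.

A, F, C, B, D, E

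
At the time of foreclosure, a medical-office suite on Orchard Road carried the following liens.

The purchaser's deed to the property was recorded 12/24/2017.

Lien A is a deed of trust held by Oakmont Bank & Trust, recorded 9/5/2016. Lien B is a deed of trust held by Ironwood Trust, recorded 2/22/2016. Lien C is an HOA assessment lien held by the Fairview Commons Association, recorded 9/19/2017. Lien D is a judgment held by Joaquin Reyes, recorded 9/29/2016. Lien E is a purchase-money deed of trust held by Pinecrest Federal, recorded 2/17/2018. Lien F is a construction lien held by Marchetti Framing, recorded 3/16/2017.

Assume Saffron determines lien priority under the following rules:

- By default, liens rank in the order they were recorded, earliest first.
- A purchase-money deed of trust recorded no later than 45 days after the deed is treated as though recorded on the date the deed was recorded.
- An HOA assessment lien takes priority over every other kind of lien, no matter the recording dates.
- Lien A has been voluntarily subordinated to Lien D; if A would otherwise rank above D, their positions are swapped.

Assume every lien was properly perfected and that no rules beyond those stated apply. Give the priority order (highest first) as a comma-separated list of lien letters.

C, B, D, A, F, E

Effective dates after the stated exceptions: E was recorded 55 days after the deed, outside the 45-day window, so it keeps its recording date.
C, as an HOA assessment lien, has superpriority and ranks first.
Among the remaining liens, by effective date: B (2/22/2016), A (9/5/2016), D (9/29/2016), F (3/16/2017), E (2/17/2018).
Because A would otherwise rank above D, the subordination swaps them.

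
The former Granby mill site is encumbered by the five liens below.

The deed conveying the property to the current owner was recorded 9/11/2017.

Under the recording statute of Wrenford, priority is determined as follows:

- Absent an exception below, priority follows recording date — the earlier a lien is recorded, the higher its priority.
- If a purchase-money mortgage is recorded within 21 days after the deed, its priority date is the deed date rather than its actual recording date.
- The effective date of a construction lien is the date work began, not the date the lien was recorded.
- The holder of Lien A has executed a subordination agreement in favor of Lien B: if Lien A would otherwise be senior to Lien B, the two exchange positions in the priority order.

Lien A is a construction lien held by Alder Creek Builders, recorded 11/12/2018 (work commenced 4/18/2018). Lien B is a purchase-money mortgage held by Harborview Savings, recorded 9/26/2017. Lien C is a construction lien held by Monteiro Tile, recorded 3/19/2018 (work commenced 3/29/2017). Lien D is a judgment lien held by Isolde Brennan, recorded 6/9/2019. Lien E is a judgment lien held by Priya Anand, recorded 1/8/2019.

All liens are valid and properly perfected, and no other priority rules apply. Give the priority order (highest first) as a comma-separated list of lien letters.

Adjusting effective dates: A's effective date is 4/18/2018, when work began; B was recorded within the 21-day window, so its effective date is the deed date 9/11/2017; C is treated as recorded 3/29/2017, the work-commencement date.
Sorted by effective date: C (3/29/2017), B (9/11/2017), A (4/18/2018), E (1/8/2019), D (6/9/2019).
A is already junior to B, so the subordination agreement changes nothing.

C, B, A, E, D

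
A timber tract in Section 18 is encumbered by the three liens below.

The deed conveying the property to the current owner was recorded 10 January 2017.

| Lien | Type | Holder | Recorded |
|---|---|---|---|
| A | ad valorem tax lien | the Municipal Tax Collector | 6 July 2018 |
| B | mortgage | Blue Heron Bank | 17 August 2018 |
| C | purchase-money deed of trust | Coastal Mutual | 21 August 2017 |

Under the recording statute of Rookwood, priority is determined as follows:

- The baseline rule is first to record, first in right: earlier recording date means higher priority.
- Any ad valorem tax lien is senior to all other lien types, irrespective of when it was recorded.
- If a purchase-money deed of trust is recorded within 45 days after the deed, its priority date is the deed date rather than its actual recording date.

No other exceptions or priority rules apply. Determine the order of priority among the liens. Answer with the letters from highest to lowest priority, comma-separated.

Adjusting effective dates: C was recorded 223 days after the deed — beyond 45 days — so no relation-back applies.
A, as an ad valorem tax lien, has superpriority and ranks first.
Among the remaining liens, by effective date: C (21 August 2017), B (17 August 2018).

A, C, B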